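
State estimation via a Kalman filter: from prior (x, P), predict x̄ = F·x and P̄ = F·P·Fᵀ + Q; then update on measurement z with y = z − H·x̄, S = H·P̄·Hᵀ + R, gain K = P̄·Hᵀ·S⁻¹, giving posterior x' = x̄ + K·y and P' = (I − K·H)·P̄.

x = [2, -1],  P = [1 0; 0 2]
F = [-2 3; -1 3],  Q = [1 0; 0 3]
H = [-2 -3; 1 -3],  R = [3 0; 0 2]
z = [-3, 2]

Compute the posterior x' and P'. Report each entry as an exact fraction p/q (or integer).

x̄ = F·x = [-7, -5]
P̄ = F·P·Fᵀ + Q = [23 20; 20 22]
y = z − H·x̄ = [-32, -6]
S = H·P̄·Hᵀ + R = [533 212; 212 103]
K = P̄·Hᵀ·S⁻¹ = [-3074/9955 2751/9955; -106/905 -186/905]
x' = x̄ + K·y = [1107/905, -17/905]
P' = (I − K·H)·P̄ = [4908/9955 -18/905; -18/905 118/905]

x' = [1107/905, -17/905]
P' = [4908/9955 -18/905; -18/905 118/905]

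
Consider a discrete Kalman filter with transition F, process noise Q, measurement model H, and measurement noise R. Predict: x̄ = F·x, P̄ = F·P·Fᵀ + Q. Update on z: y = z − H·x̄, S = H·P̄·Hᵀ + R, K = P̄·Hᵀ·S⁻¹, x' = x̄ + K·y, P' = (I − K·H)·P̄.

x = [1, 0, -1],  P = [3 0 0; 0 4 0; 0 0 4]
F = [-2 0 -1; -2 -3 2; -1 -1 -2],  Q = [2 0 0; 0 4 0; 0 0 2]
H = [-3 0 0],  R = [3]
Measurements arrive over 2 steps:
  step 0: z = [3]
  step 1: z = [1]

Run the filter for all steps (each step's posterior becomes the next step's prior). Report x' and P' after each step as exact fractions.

step 0: x' = [-1, -4, 1], P' = [18/55 4/55 14/55; 4/55 3692/55 -58/55; 14/55 -58/55 787/55]
step 1: x' = [-97/313, 5680/313, 287/313], P' = [205/626 -168/313 163/313; -168/313 196876/313 59212/313; 163/313 59212/313 24206/313]

step 0: x̄ = F·x = [-1, -4, 1]
step 0: P̄ = F·P·Fᵀ + Q = [18 4 14; 4 68 2; 14 2 25]
step 0: y = z − H·x̄ = [0]
step 0: S = H·P̄·Hᵀ + R = [165]
step 0: K = P̄·Hᵀ·S⁻¹ = [-18/55; -4/55; -14/55]
step 0: x' = x̄ + K·y = [-1, -4, 1]
step 0: P' = (I − K·H)·P̄ = [18/55 4/55 14/55; 4/55 3692/55 -58/55; 14/55 -58/55 787/55]
step 1: x̄ = F·x = [1, 16, 3]
step 1: P̄ = F·P·Fᵀ + Q = [205/11 -336/11 326/11; -336/11 7460/11 1556/11; 326/11 1556/11 1360/11]
step 1: y = z − H·x̄ = [4]
step 1: S = H·P̄·Hᵀ + R = [1878/11]
step 1: K = P̄·Hᵀ·S⁻¹ = [-205/626; 168/313; -163/313]
step 1: x' = x̄ + K·y = [-97/313, 5680/313, 287/313]
step 1: P' = (I − K·H)·P̄ = [205/626 -168/313 163/313; -168/313 196876/313 59212/313; 163/313 59212/313 24206/313]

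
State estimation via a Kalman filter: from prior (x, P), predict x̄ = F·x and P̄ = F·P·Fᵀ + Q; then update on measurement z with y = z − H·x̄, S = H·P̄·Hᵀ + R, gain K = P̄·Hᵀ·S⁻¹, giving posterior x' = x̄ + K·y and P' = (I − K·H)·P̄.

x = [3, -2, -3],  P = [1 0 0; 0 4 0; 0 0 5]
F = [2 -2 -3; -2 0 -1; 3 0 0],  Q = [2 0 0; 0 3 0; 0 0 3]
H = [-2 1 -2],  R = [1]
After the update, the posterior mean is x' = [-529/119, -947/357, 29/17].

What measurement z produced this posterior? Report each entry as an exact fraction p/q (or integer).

x̄ = F·x = [19, -3, 9]
P̄ = F·P·Fᵀ + Q = [67 11 6; 11 12 -6; 6 -6 12]
S = H·P̄·Hᵀ + R = [357]
K = P̄·Hᵀ·S⁻¹ = [-45/119; 2/357; -2/17]
x' − x̄ = [-2790/119, 124/357, -124/17] = K·y
y = (KᵀK)⁻¹·Kᵀ·(x' − x̄) = [62]
z = y + H·x̄ = [62] + [-59] = [3]

z = [3]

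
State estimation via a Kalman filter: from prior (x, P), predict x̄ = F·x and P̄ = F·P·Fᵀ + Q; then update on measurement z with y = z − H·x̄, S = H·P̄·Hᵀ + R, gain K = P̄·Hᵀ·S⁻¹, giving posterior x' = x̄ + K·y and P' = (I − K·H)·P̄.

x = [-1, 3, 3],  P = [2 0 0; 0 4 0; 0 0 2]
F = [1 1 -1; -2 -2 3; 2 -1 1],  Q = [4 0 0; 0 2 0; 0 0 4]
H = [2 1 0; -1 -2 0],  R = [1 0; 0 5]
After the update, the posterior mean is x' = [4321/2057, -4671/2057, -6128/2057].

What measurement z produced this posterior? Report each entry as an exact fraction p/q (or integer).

x̄ = F·x = [-1, 5, -2]
P̄ = F·P·Fᵀ + Q = [12 -18 -2; -18 44 6; -2 6 18]
S = H·P̄·Hᵀ + R = [21 -22; -22 121]
K = P̄·Hᵀ·S⁻¹ = [114/187 636/2057; -52/187 -1294/2057; 2/187 -166/2057]
x' − x̄ = [6378/2057, -14956/2057, -2014/2057] = K·y
y = (KᵀK)⁻¹·Kᵀ·(x' − x̄) = [-1, 12]
z = y + H·x̄ = [-1, 12] + [3, -9] = [2, 3]

z = [2, 3]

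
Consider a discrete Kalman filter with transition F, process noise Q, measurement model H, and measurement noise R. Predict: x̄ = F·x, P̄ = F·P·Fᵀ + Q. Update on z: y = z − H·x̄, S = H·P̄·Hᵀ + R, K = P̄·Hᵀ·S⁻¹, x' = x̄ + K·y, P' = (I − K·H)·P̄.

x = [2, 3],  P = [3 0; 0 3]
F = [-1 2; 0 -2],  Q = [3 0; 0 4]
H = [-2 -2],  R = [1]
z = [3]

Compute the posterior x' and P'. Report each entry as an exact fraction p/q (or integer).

x' = [176/41, -238/41]
P' = [594/41 -588/41; -588/41 592/41]

x̄ = F·x = [4, -6]
P̄ = F·P·Fᵀ + Q = [18 -12; -12 16]
y = z − H·x̄ = [-1]
S = H·P̄·Hᵀ + R = [41]
K = P̄·Hᵀ·S⁻¹ = [-12/41; -8/41]
x' = x̄ + K·y = [176/41, -238/41]
P' = (I − K·H)·P̄ = [594/41 -588/41; -588/41 592/41]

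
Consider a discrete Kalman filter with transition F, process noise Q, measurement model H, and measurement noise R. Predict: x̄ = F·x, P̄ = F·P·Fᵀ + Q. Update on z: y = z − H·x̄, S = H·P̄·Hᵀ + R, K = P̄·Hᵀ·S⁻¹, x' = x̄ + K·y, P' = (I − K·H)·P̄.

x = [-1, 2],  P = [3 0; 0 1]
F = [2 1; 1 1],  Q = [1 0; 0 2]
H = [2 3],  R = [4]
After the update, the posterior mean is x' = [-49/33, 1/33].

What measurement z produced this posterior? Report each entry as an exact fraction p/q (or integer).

z = [-3]

x̄ = F·x = [0, 1]
P̄ = F·P·Fᵀ + Q = [14 7; 7 6]
S = H·P̄·Hᵀ + R = [198]
K = P̄·Hᵀ·S⁻¹ = [49/198; 16/99]
x' − x̄ = [-49/33, -32/33] = K·y
y = (KᵀK)⁻¹·Kᵀ·(x' − x̄) = [-6]
z = y + H·x̄ = [-6] + [3] = [-3]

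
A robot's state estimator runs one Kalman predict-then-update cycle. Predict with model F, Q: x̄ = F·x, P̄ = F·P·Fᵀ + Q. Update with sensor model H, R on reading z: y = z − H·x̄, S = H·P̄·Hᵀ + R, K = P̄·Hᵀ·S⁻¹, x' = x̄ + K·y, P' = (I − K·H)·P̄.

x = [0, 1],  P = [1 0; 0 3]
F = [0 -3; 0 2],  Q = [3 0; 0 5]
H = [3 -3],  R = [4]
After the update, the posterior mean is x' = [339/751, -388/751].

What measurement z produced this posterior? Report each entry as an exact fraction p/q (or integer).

x̄ = F·x = [-3, 2]
P̄ = F·P·Fᵀ + Q = [30 -18; -18 17]
S = H·P̄·Hᵀ + R = [751]
K = P̄·Hᵀ·S⁻¹ = [144/751; -105/751]
x' − x̄ = [2592/751, -1890/751] = K·y
y = (KᵀK)⁻¹·Kᵀ·(x' − x̄) = [18]
z = y + H·x̄ = [18] + [-15] = [3]

z = [3]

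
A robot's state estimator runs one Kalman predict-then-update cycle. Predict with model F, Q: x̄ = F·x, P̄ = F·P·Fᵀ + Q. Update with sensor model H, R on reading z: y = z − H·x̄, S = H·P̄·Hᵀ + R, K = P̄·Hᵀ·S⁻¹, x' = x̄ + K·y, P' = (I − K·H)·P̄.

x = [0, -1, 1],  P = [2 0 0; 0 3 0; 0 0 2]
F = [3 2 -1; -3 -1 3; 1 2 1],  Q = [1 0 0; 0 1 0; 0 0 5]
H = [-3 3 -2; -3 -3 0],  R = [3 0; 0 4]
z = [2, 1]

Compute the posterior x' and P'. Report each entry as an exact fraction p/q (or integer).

x' = [-923/2973, 144/6937, -3631/6937]
P' = [19112/26757 -5444/8919 -5270/2973; -5444/8919 19484/20811 14606/6937; -5270/2973 14606/6937 41085/6937]

x̄ = F·x = [-3, 4, -1]
P̄ = F·P·Fᵀ + Q = [33 -30 16; -30 40 -6; 16 -6 21]
y = z − H·x̄ = [-21, 4]
S = H·P̄·Hᵀ + R = [1548 -3; -3 121]
K = P̄·Hᵀ·S⁻¹ = [-3824/26757 -695/8919; 8924/62433 -5086/20811; -1462/20811 -1732/6937]
x' = x̄ + K·y = [-923/2973, 144/6937, -3631/6937]
P' = (I − K·H)·P̄ = [19112/26757 -5444/8919 -5270/2973; -5444/8919 19484/20811 14606/6937; -5270/2973 14606/6937 41085/6937]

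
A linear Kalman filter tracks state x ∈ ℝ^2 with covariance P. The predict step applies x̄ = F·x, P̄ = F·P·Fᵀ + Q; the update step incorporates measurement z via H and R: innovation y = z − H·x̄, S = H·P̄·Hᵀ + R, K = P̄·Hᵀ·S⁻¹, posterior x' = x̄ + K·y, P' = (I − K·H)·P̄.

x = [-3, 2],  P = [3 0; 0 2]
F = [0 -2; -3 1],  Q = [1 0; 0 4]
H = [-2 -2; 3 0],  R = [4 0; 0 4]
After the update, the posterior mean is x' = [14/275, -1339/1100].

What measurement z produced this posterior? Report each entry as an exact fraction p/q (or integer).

z = [3, 1]

x̄ = F·x = [-4, 11]
P̄ = F·P·Fᵀ + Q = [9 -4; -4 33]
S = H·P̄·Hᵀ + R = [140 -30; -30 85]
K = P̄·Hᵀ·S⁻¹ = [-1/275 87/275; -529/1100 -171/550]
x' − x̄ = [1114/275, -13439/1100] = K·y
y = (KᵀK)⁻¹·Kᵀ·(x' − x̄) = [17, 13]
z = y + H·x̄ = [17, 13] + [-14, -12] = [3, 1]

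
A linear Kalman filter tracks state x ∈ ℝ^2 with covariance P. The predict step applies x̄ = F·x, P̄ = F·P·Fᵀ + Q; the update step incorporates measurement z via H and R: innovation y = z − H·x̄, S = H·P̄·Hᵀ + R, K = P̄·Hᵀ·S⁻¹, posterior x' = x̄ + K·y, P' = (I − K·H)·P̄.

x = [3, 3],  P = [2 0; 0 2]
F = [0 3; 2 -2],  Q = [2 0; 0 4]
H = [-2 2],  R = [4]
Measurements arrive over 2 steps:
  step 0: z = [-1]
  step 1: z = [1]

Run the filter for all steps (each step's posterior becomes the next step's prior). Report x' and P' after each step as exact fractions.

step 0: x' = [313/65, 272/65], P' = [276/65 244/65; 244/65 276/65]
step 1: x' = [3947/1193, 4288/1193], P' = [22798/3579 6664/1193; 6664/1193 6900/1193]

step 0: x̄ = F·x = [9, 0]
step 0: P̄ = F·P·Fᵀ + Q = [20 -12; -12 20]
step 0: y = z − H·x̄ = [17]
step 0: S = H·P̄·Hᵀ + R = [260]
step 0: K = P̄·Hᵀ·S⁻¹ = [-16/65; 16/65]
step 0: x' = x̄ + K·y = [313/65, 272/65]
step 0: P' = (I − K·H)·P̄ = [276/65 244/65; 244/65 276/65]
step 1: x̄ = F·x = [816/65, 82/65]
step 1: P̄ = F·P·Fᵀ + Q = [2614/65 -192/65; -192/65 516/65]
step 1: y = z − H·x̄ = [1533/65]
step 1: S = H·P̄·Hᵀ + R = [14316/65]
step 1: K = P̄·Hᵀ·S⁻¹ = [-1403/3579; 118/1193]
step 1: x' = x̄ + K·y = [3947/1193, 4288/1193]
step 1: P' = (I − K·H)·P̄ = [22798/3579 6664/1193; 6664/1193 6900/1193]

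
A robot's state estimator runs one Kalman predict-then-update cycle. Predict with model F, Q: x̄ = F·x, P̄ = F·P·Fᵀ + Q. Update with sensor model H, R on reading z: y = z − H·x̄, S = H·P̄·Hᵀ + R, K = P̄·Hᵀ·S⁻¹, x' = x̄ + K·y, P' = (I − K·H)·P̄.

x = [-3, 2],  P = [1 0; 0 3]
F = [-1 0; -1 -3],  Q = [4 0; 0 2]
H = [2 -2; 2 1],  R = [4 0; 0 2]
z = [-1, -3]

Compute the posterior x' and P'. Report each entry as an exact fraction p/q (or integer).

x' = [-2633/2926, -1075/1463]
P' = [457/1463 2/1463; 2/1463 954/1463]

x̄ = F·x = [3, -3]
P̄ = F·P·Fᵀ + Q = [5 1; 1 30]
y = z − H·x̄ = [-13, -6]
S = H·P̄·Hᵀ + R = [136 -42; -42 56]
K = P̄·Hᵀ·S⁻¹ = [65/418 458/1463; -68/209 479/1463]
x' = x̄ + K·y = [-2633/2926, -1075/1463]
P' = (I − K·H)·P̄ = [457/1463 2/1463; 2/1463 954/1463]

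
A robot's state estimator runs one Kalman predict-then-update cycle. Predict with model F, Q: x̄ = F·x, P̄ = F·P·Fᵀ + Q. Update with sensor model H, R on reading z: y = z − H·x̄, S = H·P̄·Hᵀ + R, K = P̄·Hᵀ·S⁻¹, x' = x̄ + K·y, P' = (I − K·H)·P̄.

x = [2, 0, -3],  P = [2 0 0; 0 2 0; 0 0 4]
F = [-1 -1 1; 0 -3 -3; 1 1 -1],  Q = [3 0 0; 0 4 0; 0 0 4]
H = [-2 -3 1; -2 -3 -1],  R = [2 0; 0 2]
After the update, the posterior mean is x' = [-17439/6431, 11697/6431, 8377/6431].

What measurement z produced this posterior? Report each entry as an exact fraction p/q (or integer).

x̄ = F·x = [-5, 9, 5]
P̄ = F·P·Fᵀ + Q = [11 -6 -8; -6 58 6; -8 6 12]
S = H·P̄·Hᵀ + R = [504 482; 482 512]
K = P̄·Hᵀ·S⁻¹ = [-2018/6431 1950/6431; 276/6431 -2370/6431; 2967/6431 -2969/6431]
x' − x̄ = [14716/6431, -46182/6431, -23778/6431] = K·y
y = (KᵀK)⁻¹·Kᵀ·(x' − x̄) = [13, 21]
z = y + H·x̄ = [13, 21] + [-12, -22] = [1, -1]

z = [1, -1]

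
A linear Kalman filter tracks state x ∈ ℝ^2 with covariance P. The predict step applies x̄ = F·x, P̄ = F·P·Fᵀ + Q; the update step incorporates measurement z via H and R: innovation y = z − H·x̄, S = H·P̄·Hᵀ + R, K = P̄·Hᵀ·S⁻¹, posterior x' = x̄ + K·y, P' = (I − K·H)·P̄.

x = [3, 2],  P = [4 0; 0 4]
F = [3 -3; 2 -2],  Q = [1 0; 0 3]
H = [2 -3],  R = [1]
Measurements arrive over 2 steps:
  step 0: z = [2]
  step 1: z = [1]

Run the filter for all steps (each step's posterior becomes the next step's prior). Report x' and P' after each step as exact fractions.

step 0: x' = [25/8, 23/16], P' = [583/8 777/16; 777/16 1039/32]
step 1: x' = [41/8, 99/32], P' = [2395/32 399/8; 399/8 1067/32]

step 0: x̄ = F·x = [3, 2]
step 0: P̄ = F·P·Fᵀ + Q = [73 48; 48 35]
step 0: y = z − H·x̄ = [2]
step 0: S = H·P̄·Hᵀ + R = [32]
step 0: K = P̄·Hᵀ·S⁻¹ = [1/16; -9/32]
step 0: x' = x̄ + K·y = [25/8, 23/16]
step 0: P' = (I − K·H)·P̄ = [583/8 777/16; 777/16 1039/32]
step 1: x̄ = F·x = [81/16, 27/8]
step 1: P̄ = F·P·Fᵀ + Q = [2399/32 789/16; 789/16 287/8]
step 1: y = z − H·x̄ = [1]
step 1: S = H·P̄·Hᵀ + R = [32]
step 1: K = P̄·Hᵀ·S⁻¹ = [1/16; -9/32]
step 1: x' = x̄ + K·y = [41/8, 99/32]
step 1: P' = (I − K·H)·P̄ = [2395/32 399/8; 399/8 1067/32]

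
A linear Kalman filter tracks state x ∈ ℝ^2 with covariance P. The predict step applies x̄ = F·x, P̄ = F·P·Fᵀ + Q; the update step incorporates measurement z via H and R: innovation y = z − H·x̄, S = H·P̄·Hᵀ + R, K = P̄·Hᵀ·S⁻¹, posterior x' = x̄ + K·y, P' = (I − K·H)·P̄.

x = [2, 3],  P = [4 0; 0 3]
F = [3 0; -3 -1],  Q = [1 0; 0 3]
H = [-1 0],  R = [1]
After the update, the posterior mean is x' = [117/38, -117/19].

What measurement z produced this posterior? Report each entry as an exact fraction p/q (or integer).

z = [-3]

x̄ = F·x = [6, -9]
P̄ = F·P·Fᵀ + Q = [37 -36; -36 42]
S = H·P̄·Hᵀ + R = [38]
K = P̄·Hᵀ·S⁻¹ = [-37/38; 18/19]
x' − x̄ = [-111/38, 54/19] = K·y
y = (KᵀK)⁻¹·Kᵀ·(x' − x̄) = [3]
z = y + H·x̄ = [3] + [-6] = [-3]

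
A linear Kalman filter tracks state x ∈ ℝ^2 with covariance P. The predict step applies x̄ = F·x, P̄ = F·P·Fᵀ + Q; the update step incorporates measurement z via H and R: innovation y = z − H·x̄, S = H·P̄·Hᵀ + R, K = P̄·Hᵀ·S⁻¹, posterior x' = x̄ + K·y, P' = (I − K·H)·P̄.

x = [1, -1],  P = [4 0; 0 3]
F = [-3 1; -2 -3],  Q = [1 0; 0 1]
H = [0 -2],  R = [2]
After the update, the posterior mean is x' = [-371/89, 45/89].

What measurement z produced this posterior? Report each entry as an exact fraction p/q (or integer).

x̄ = F·x = [-4, 1]
P̄ = F·P·Fᵀ + Q = [40 15; 15 44]
S = H·P̄·Hᵀ + R = [178]
K = P̄·Hᵀ·S⁻¹ = [-15/89; -44/89]
x' − x̄ = [-15/89, -44/89] = K·y
y = (KᵀK)⁻¹·Kᵀ·(x' − x̄) = [1]
z = y + H·x̄ = [1] + [-2] = [-1]

z = [-1]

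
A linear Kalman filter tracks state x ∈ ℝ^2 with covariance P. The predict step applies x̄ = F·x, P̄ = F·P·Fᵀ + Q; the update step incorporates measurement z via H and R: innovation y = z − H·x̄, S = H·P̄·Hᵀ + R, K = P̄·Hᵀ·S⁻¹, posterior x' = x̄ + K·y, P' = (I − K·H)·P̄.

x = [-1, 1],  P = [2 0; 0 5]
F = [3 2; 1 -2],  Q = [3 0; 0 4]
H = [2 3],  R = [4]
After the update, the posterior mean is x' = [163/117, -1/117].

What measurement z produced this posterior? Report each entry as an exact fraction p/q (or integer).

z = [3]

x̄ = F·x = [-1, -3]
P̄ = F·P·Fᵀ + Q = [41 -14; -14 26]
S = H·P̄·Hᵀ + R = [234]
K = P̄·Hᵀ·S⁻¹ = [20/117; 25/117]
x' − x̄ = [280/117, 350/117] = K·y
y = (KᵀK)⁻¹·Kᵀ·(x' − x̄) = [14]
z = y + H·x̄ = [14] + [-11] = [3]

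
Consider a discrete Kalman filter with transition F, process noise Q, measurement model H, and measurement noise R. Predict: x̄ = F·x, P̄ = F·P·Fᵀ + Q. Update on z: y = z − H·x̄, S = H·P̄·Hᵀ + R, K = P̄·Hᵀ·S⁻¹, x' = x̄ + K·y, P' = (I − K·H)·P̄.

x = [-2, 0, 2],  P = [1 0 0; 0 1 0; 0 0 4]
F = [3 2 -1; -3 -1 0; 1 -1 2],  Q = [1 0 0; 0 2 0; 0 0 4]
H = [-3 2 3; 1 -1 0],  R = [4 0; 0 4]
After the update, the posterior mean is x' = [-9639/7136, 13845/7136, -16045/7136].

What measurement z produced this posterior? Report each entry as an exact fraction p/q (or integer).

z = [1, -3]

x̄ = F·x = [-8, 6, 2]
P̄ = F·P·Fᵀ + Q = [18 -11 -7; -11 12 -2; -7 -2 22]
S = H·P̄·Hᵀ + R = [646 -148; -148 56]
K = P̄·Hᵀ·S⁻¹ = [-285/3568 2189/7136; -137/3568 -3655/7136; 977/3568 4527/7136]
x' − x̄ = [47449/7136, -28971/7136, -30317/7136] = K·y
y = (KᵀK)⁻¹·Kᵀ·(x' − x̄) = [-41, 11]
z = y + H·x̄ = [-41, 11] + [42, -14] = [1, -3]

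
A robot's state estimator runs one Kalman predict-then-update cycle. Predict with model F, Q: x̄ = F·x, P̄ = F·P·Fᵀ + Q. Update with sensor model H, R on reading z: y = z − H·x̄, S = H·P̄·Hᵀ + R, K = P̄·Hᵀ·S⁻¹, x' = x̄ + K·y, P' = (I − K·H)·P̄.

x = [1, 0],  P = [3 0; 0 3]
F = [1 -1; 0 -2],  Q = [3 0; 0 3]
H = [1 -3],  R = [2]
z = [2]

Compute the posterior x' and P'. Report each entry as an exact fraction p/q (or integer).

x' = [101/110, -39/110]
P' = [909/110 309/110; 309/110 129/110]

x̄ = F·x = [1, 0]
P̄ = F·P·Fᵀ + Q = [9 6; 6 15]
y = z − H·x̄ = [1]
S = H·P̄·Hᵀ + R = [110]
K = P̄·Hᵀ·S⁻¹ = [-9/110; -39/110]
x' = x̄ + K·y = [101/110, -39/110]
P' = (I − K·H)·P̄ = [909/110 309/110; 309/110 129/110]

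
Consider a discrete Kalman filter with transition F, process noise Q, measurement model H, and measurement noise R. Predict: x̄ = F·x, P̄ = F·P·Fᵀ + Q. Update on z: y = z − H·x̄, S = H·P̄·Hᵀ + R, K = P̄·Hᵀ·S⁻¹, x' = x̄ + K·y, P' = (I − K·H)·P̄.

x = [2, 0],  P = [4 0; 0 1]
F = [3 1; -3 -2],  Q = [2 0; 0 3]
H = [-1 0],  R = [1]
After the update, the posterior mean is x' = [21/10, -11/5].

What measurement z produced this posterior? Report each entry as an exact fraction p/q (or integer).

x̄ = F·x = [6, -6]
P̄ = F·P·Fᵀ + Q = [39 -38; -38 43]
S = H·P̄·Hᵀ + R = [40]
K = P̄·Hᵀ·S⁻¹ = [-39/40; 19/20]
x' − x̄ = [-39/10, 19/5] = K·y
y = (KᵀK)⁻¹·Kᵀ·(x' − x̄) = [4]
z = y + H·x̄ = [4] + [-6] = [-2]

z = [-2]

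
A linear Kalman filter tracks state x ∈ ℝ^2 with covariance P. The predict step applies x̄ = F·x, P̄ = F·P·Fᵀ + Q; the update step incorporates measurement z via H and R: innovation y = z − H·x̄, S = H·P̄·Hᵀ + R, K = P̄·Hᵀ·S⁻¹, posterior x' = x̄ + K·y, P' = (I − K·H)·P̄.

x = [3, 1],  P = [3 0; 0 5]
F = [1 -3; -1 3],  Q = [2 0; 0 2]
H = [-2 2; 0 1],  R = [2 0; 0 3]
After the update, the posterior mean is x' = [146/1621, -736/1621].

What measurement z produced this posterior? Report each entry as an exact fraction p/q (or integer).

z = [-1, -1]

x̄ = F·x = [0, 0]
P̄ = F·P·Fᵀ + Q = [50 -48; -48 50]
S = H·P̄·Hᵀ + R = [786 196; 196 53]
K = P̄·Hᵀ·S⁻¹ = [-490/1621 344/1621; 294/1621 442/1621]
x' − x̄ = [146/1621, -736/1621] = K·y
y = (KᵀK)⁻¹·Kᵀ·(x' − x̄) = [-1, -1]
z = y + H·x̄ = [-1, -1] + [0, 0] = [-1, -1]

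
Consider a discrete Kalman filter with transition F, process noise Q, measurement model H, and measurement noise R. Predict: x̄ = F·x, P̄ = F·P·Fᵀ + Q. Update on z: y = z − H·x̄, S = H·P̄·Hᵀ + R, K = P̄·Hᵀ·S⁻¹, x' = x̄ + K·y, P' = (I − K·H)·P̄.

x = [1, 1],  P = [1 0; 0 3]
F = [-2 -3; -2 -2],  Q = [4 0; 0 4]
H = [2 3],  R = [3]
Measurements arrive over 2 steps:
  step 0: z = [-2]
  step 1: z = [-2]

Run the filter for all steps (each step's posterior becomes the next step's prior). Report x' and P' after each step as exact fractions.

step 0: x̄ = F·x = [-5, -4]
step 0: P̄ = F·P·Fᵀ + Q = [35 22; 22 20]
step 0: y = z − H·x̄ = [20]
step 0: S = H·P̄·Hᵀ + R = [587]
step 0: K = P̄·Hᵀ·S⁻¹ = [136/587; 104/587]
step 0: x' = x̄ + K·y = [-215/587, -268/587]
step 0: P' = (I − K·H)·P̄ = [2049/587 -1230/587; -1230/587 924/587]
step 1: x̄ = F·x = [1234/587, 966/587]
step 1: P̄ = F·P·Fᵀ + Q = [4100/587 1440/587; 1440/587 4400/587]
step 1: y = z − H·x̄ = [-6540/587]
step 1: S = H·P̄·Hᵀ + R = [75041/587]
step 1: K = P̄·Hᵀ·S⁻¹ = [12520/75041; 16080/75041]
step 1: x' = x̄ + K·y = [18262/75041, -55662/75041]
step 1: P' = (I − K·H)·P̄ = [257100/75041 -158880/75041; -158880/75041 122000/75041]

step 0: x' = [-215/587, -268/587], P' = [2049/587 -1230/587; -1230/587 924/587]
step 1: x' = [18262/75041, -55662/75041], P' = [257100/75041 -158880/75041; -158880/75041 122000/75041]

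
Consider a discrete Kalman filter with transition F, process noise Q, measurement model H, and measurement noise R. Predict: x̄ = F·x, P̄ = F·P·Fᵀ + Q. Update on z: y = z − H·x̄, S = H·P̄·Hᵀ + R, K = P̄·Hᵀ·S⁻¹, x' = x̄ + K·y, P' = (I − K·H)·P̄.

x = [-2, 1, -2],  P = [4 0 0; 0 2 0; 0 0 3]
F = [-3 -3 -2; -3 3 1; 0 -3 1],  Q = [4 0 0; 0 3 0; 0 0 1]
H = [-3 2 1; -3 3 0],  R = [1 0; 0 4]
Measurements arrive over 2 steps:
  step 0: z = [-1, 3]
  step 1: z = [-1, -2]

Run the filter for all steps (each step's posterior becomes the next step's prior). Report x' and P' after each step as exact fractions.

step 0: x' = [37673/59645, 105542/59645, -166061/59645], P' = [632858/59645 658842/59645 541044/59645; 658842/59645 710238/59645 517176/59645; 541044/59645 517176/59645 605677/59645]
step 1: x' = [-9097520827/9952991743, -11158545733/9952991743, -18824998833/9952991743], P' = [25874204160/9952991743 24483228320/9952991743 26504731934/9952991743; 24483228320/9952991743 26896470860/9952991743 18032673002/9952991743; 26504731934/9952991743 18032673002/9952991743 49744972111/9952991743]

step 0: x̄ = F·x = [7, 7, -5]
step 0: P̄ = F·P·Fᵀ + Q = [70 12 12; 12 60 -15; 12 -15 22]
step 0: y = z − H·x̄ = [11, 3]
step 0: S = H·P̄·Hᵀ + R = [617 729; 729 958]
step 0: K = P̄·Hᵀ·S⁻¹ = [-39846/59645 19488/59645; -38874/59645 38547/59645; 16897/59645 -17901/59645]
step 0: x' = x̄ + K·y = [37673/59645, 105542/59645, -166061/59645]
step 0: P' = (I − K·H)·P̄ = [632858/59645 658842/59645 541044/59645; 658842/59645 710238/59645 517176/59645; 541044/59645 517176/59645 605677/59645]
step 1: x̄ = F·x = [-97523/59645, 37546/59645, -482687/59645]
step 1: P̄ = F·P·Fᵀ + Q = [39306948/59645 -4939226/59645 11038762/59645; -4939226/59645 870112/59645 -1480019/59645; 11038762/59645 -1480019/59645 3954408/59645]
step 1: y = z − H·x̄ = [55381/59645, -524497/59645]
step 1: S = H·P̄·Hᵀ + R = [348375097/59645 395515251/59645; 395515251/59645 450738188/59645]
step 1: K = P̄·Hᵀ·S⁻¹ = [-2151423906/9952991743 -1043231880/9952991743; -1624070238/9952991743 1809931905/9952991743; 6296122313/9952991743 -6354044199/9952991743]
step 1: x' = x̄ + K·y = [-9097520827/9952991743, -11158545733/9952991743, -18824998833/9952991743]
step 1: P' = (I − K·H)·P̄ = [25874204160/9952991743 24483228320/9952991743 26504731934/9952991743; 24483228320/9952991743 26896470860/9952991743 18032673002/9952991743; 26504731934/9952991743 18032673002/9952991743 49744972111/9952991743]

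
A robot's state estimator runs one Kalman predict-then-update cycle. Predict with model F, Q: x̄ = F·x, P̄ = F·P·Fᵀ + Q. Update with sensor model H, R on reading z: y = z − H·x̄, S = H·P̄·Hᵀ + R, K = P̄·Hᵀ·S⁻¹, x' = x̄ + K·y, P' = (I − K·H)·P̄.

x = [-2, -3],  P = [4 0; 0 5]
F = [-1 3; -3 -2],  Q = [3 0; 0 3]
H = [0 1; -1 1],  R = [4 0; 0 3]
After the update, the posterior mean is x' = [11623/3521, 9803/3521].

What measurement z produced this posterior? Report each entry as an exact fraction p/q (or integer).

x̄ = F·x = [-7, 12]
P̄ = F·P·Fᵀ + Q = [52 -18; -18 59]
S = H·P̄·Hᵀ + R = [63 77; 77 150]
K = P̄·Hᵀ·S⁻¹ = [2690/3521 -432/503; 2921/3521 44/503]
x' − x̄ = [36270/3521, -32449/3521] = K·y
y = (KᵀK)⁻¹·Kᵀ·(x' − x̄) = [-9, -20]
z = y + H·x̄ = [-9, -20] + [12, 19] = [3, -1]

z = [3, -1]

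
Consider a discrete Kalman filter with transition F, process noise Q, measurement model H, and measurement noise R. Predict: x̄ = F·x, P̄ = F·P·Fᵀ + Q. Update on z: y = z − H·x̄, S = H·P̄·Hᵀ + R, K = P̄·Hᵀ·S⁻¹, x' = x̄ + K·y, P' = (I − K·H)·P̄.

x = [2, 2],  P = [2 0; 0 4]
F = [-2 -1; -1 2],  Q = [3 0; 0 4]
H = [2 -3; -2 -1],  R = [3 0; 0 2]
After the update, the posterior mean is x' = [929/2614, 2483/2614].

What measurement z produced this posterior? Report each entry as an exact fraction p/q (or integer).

z = [-2, -2]

x̄ = F·x = [-6, 2]
P̄ = F·P·Fᵀ + Q = [15 -4; -4 22]
S = H·P̄·Hᵀ + R = [309 -10; -10 68]
K = P̄·Hᵀ·S⁻¹ = [649/5228 -3807/10456; -1293/5228 -2533/10456]
x' − x̄ = [16613/2614, -2745/2614] = K·y
y = (KᵀK)⁻¹·Kᵀ·(x' − x̄) = [16, -12]
z = y + H·x̄ = [16, -12] + [-18, 10] = [-2, -2]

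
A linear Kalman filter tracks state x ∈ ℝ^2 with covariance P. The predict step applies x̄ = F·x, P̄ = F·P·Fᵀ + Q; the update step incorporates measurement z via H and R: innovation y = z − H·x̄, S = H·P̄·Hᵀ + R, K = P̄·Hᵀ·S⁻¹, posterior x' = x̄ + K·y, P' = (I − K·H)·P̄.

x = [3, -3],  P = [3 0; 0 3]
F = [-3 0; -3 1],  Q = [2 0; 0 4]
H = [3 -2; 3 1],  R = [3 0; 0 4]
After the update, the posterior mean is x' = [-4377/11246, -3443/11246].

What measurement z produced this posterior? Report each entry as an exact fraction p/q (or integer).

z = [-1, -1]

x̄ = F·x = [-9, -12]
P̄ = F·P·Fᵀ + Q = [29 27; 27 34]
S = H·P̄·Hᵀ + R = [76 112; 112 461]
K = P̄·Hᵀ·S⁻¹ = [2445/22492 1242/5623; -6887/22492 1821/5623]
x' − x̄ = [96837/11246, 131509/11246] = K·y
y = (KᵀK)⁻¹·Kᵀ·(x' − x̄) = [2, 38]
z = y + H·x̄ = [2, 38] + [-3, -39] = [-1, -1]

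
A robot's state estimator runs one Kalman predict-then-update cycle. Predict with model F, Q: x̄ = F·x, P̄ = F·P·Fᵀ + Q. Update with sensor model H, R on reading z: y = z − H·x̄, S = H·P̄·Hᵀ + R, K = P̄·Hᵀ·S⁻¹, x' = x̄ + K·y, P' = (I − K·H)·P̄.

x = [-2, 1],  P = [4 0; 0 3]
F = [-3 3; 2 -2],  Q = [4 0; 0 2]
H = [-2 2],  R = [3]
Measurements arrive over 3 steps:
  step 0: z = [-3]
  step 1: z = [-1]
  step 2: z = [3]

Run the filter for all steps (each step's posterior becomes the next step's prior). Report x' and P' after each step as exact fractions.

step 0: x̄ = F·x = [9, -6]
step 0: P̄ = F·P·Fᵀ + Q = [67 -42; -42 30]
step 0: y = z − H·x̄ = [27]
step 0: S = H·P̄·Hᵀ + R = [727]
step 0: K = P̄·Hᵀ·S⁻¹ = [-218/727; 144/727]
step 0: x' = x̄ + K·y = [657/727, -474/727]
step 0: P' = (I − K·H)·P̄ = [1185/727 858/727; 858/727 1074/727]
step 1: x̄ = F·x = [-3393/727, 2262/727]
step 1: P̄ = F·P·Fᵀ + Q = [7795/727 -3258/727; -3258/727 3626/727]
step 1: y = z − H·x̄ = [-12037/727]
step 1: S = H·P̄·Hᵀ + R = [73929/727]
step 1: K = P̄·Hᵀ·S⁻¹ = [-22106/73929; 13768/73929]
step 1: x' = x̄ + K·y = [20975/73929, 2066/73929]
step 1: P' = (I − K·H)·P̄ = [120497/73929 87338/73929; 87338/73929 107990/73929]
step 2: x̄ = F·x = [-18909/24643, 12606/24643]
step 2: P̄ = F·P·Fᵀ + Q = [260005/24643 -107622/24643; -107622/24643 121034/24643]
step 2: y = z − H·x̄ = [10899/24643]
step 2: S = H·P̄·Hᵀ + R = [2459061/24643]
step 2: K = P̄·Hᵀ·S⁻¹ = [-735254/2459061; 457312/2459061]
step 2: x' = x̄ + K·y = [-245785/273229, 162242/273229]
step 2: P' = (I − K·H)·P̄ = [4008023/2459061 2905142/2459061; 2905142/2459061 3591110/2459061]

step 0: x' = [657/727, -474/727], P' = [1185/727 858/727; 858/727 1074/727]
step 1: x' = [20975/73929, 2066/73929], P' = [120497/73929 87338/73929; 87338/73929 107990/73929]
step 2: x' = [-245785/273229, 162242/273229], P' = [4008023/2459061 2905142/2459061; 2905142/2459061 3591110/2459061]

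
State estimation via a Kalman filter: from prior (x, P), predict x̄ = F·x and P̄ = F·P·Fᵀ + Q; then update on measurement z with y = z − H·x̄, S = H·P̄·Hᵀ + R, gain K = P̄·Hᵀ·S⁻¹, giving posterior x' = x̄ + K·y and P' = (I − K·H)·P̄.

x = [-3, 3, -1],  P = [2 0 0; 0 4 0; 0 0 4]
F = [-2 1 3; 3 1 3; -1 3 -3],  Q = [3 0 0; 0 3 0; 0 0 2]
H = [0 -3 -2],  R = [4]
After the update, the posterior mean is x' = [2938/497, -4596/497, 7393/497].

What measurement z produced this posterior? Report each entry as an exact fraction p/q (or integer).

z = [-2]

x̄ = F·x = [6, -9, 15]
P̄ = F·P·Fᵀ + Q = [51 28 -20; 28 61 -30; -20 -30 76]
S = H·P̄·Hᵀ + R = [497]
K = P̄·Hᵀ·S⁻¹ = [-44/497; -123/497; -62/497]
x' − x̄ = [-44/497, -123/497, -62/497] = K·y
y = (KᵀK)⁻¹·Kᵀ·(x' − x̄) = [1]
z = y + H·x̄ = [1] + [-3] = [-2]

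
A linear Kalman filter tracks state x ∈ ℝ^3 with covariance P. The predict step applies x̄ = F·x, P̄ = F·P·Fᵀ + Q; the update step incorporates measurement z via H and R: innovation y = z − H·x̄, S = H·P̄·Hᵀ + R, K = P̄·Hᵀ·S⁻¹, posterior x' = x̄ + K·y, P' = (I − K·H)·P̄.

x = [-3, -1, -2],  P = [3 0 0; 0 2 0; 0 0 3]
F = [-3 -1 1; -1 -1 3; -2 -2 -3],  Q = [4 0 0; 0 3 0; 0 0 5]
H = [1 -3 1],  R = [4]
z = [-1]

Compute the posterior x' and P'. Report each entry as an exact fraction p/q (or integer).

x' = [3639/415, 2128/415, 2446/415]
P' = [14819/415 7178/415 6671/415; 7178/415 4121/415 4777/415; 6671/415 4777/415 8124/415]

x̄ = F·x = [8, -2, 14]
P̄ = F·P·Fᵀ + Q = [36 20 13; 20 35 -17; 13 -17 52]
y = z − H·x̄ = [-29]
S = H·P̄·Hᵀ + R = [415]
K = P̄·Hᵀ·S⁻¹ = [-11/415; -102/415; 116/415]
x' = x̄ + K·y = [3639/415, 2128/415, 2446/415]
P' = (I − K·H)·P̄ = [14819/415 7178/415 6671/415; 7178/415 4121/415 4777/415; 6671/415 4777/415 8124/415]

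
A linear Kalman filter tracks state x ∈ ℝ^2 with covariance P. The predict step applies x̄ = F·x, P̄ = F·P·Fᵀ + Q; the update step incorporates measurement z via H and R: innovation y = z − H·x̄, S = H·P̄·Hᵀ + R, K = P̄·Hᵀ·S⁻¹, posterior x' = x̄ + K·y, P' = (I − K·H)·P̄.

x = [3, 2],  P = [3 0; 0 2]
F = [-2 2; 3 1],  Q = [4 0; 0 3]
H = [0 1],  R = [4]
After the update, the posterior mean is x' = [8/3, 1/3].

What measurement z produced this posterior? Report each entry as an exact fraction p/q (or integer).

z = [-1]

x̄ = F·x = [-2, 11]
P̄ = F·P·Fᵀ + Q = [24 -14; -14 32]
S = H·P̄·Hᵀ + R = [36]
K = P̄·Hᵀ·S⁻¹ = [-7/18; 8/9]
x' − x̄ = [14/3, -32/3] = K·y
y = (KᵀK)⁻¹·Kᵀ·(x' − x̄) = [-12]
z = y + H·x̄ = [-12] + [11] = [-1]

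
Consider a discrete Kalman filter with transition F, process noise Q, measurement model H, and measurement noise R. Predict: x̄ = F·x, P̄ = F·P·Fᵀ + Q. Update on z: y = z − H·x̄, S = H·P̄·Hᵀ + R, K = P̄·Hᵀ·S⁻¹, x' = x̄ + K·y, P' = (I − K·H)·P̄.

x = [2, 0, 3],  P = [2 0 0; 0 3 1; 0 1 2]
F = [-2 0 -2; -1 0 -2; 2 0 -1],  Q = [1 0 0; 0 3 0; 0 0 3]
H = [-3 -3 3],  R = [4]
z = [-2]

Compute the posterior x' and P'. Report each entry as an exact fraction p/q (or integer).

x' = [-949/679, -1007/679, -2330/679]
P' = [1742/679 723/679 2333/679; 723/679 3202/679 3825/679; 2333/679 3825/679 6226/679]

x̄ = F·x = [-10, -8, 1]
P̄ = F·P·Fᵀ + Q = [17 12 -4; 12 13 0; -4 0 13]
y = z − H·x̄ = [-59]
S = H·P̄·Hᵀ + R = [679]
K = P̄·Hᵀ·S⁻¹ = [-99/679; -75/679; 51/679]
x' = x̄ + K·y = [-949/679, -1007/679, -2330/679]
P' = (I − K·H)·P̄ = [1742/679 723/679 2333/679; 723/679 3202/679 3825/679; 2333/679 3825/679 6226/679]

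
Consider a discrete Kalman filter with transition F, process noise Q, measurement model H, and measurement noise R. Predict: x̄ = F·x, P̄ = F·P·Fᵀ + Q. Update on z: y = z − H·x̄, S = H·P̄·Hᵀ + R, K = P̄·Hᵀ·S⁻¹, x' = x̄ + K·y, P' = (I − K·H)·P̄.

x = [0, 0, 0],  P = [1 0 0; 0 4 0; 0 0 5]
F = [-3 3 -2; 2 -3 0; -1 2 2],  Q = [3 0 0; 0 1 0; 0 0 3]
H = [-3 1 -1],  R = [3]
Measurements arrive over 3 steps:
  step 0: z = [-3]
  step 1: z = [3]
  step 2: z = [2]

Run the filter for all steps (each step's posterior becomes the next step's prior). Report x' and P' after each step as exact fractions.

step 0: x' = [759/1042, -579/1042, 261/1042], P' = [6847/1042 5065/1042 -14717/1042; 5065/1042 5473/1042 -10301/1042; -14717/1042 -10301/1042 34111/1042]
step 1: x' = [153453/169730, 250827/169730, -730071/169730], P' = [5639279/339460 859734/84865 -3277557/84865; 859734/84865 1333227/169730 -3882891/169730; -3277557/84865 -3882891/169730 15678573/169730]
step 2: x' = [-228140961/75910084, -41952053/37955042, 228046719/37955042], P' = [627158814/18977521 385077222/18977521 -5881089267/75910084; 385077222/18977521 536240731/37955042 -1780180931/37955042; -5881089267/75910084 -1780180931/37955042 13984432907/75910084]

step 0: x̄ = F·x = [0, 0, 0]
step 0: P̄ = F·P·Fᵀ + Q = [68 -42 7; -42 41 -26; 7 -26 40]
step 0: y = z − H·x̄ = [-3]
step 0: S = H·P̄·Hᵀ + R = [1042]
step 0: K = P̄·Hᵀ·S⁻¹ = [-253/1042; 193/1042; -87/1042]
step 0: x' = x̄ + K·y = [759/1042, -579/1042, 261/1042]
step 0: P' = (I − K·H)·P̄ = [6847/1042 5065/1042 -14717/1042; 5065/1042 5473/1042 -10301/1042; -14717/1042 -10301/1042 34111/1042]
step 1: x̄ = F·x = [-2268/521, 3255/1042, -1395/1042]
step 1: P̄ = F·P·Fᵀ + Q = [53144/521 -8651/521 -45192/521; -8651/521 16907/1042 -8139/1042; -45192/521 -8139/1042 124509/1042]
step 1: y = z − H·x̄ = [-7566/521]
step 1: S = H·P̄·Hᵀ + R = [339460/521]
step 1: K = P̄·Hᵀ·S⁻¹ = [-122891/339460; 9619/84865; 17313/84865]
step 1: x' = x̄ + K·y = [153453/169730, 250827/169730, -730071/169730]
step 1: P' = (I − K·H)·P̄ = [5639279/339460 859734/84865 -3277557/84865; 859734/84865 1333227/169730 -3882891/169730; -3277557/84865 -3882891/169730 15678573/169730]
step 2: x̄ = F·x = [876132/84865, -89115/33946, -1111941/169730]
step 2: P̄ = F·P·Fᵀ + Q = [75164361/339460 -20175/16973 -86553099/339460; -20175/16973 562743/33946 -905095/33946; -86553099/339460 -905095/33946 119310971/339460]
step 2: y = z − H·x̄ = [2464943/84865]
step 2: S = H·P̄·Hᵀ + R = [75910084/84865]
step 2: K = P̄·Hᵀ·S⁻¹ = [-34835871/75910084; 993055/18977521; 8206086/18977521]
step 2: x' = x̄ + K·y = [-228140961/75910084, -41952053/37955042, 228046719/37955042]
step 2: P' = (I − K·H)·P̄ = [627158814/18977521 385077222/18977521 -5881089267/75910084; 385077222/18977521 536240731/37955042 -1780180931/37955042; -5881089267/75910084 -1780180931/37955042 13984432907/75910084]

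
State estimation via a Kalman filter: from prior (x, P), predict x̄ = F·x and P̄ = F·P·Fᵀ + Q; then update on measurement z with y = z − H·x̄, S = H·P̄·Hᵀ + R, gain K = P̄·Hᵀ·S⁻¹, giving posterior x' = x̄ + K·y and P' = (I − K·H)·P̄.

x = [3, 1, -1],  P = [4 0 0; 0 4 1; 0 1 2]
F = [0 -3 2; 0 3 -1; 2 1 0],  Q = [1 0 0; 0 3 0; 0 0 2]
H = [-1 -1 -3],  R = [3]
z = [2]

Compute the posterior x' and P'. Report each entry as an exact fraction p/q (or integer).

x' = [-449/213, 38/213, 17/213]
P' = [6245/213 -5567/213 -254/213; -5567/213 6086/213 -136/213; -254/213 -136/213 197/213]

x̄ = F·x = [-5, 4, 7]
P̄ = F·P·Fᵀ + Q = [33 -31 -10; -31 35 11; -10 11 22]
y = z − H·x̄ = [22]
S = H·P̄·Hᵀ + R = [213]
K = P̄·Hᵀ·S⁻¹ = [28/213; -37/213; -67/213]
x' = x̄ + K·y = [-449/213, 38/213, 17/213]
P' = (I − K·H)·P̄ = [6245/213 -5567/213 -254/213; -5567/213 6086/213 -136/213; -254/213 -136/213 197/213]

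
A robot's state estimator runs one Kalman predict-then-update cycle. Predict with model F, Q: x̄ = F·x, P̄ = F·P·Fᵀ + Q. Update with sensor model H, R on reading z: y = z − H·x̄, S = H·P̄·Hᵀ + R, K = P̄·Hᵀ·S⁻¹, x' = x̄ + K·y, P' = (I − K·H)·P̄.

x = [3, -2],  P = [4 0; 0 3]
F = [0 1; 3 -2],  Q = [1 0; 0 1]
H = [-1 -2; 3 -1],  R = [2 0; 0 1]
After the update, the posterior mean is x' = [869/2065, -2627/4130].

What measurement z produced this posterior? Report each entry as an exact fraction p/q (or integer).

x̄ = F·x = [-2, 13]
P̄ = F·P·Fᵀ + Q = [4 -6; -6 49]
S = H·P̄·Hᵀ + R = [178 116; 116 122]
K = P̄·Hᵀ·S⁻¹ = [-278/2065 569/2065; -863/2065 -627/4130]
x' − x̄ = [4999/2065, -56317/4130] = K·y
y = (KᵀK)⁻¹·Kᵀ·(x' − x̄) = [25, 21]
z = y + H·x̄ = [25, 21] + [-24, -19] = [1, 2]

z = [1, 2]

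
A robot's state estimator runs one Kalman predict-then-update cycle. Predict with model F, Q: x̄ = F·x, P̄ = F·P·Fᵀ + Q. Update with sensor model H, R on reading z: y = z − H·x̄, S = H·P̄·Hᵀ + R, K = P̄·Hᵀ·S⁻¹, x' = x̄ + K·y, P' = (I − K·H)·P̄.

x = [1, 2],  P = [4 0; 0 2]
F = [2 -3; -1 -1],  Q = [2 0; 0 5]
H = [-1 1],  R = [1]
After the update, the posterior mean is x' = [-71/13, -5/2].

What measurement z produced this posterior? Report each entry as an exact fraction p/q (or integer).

z = [3]

x̄ = F·x = [-4, -3]
P̄ = F·P·Fᵀ + Q = [36 -2; -2 11]
S = H·P̄·Hᵀ + R = [52]
K = P̄·Hᵀ·S⁻¹ = [-19/26; 1/4]
x' − x̄ = [-19/13, 1/2] = K·y
y = (KᵀK)⁻¹·Kᵀ·(x' − x̄) = [2]
z = y + H·x̄ = [2] + [1] = [3]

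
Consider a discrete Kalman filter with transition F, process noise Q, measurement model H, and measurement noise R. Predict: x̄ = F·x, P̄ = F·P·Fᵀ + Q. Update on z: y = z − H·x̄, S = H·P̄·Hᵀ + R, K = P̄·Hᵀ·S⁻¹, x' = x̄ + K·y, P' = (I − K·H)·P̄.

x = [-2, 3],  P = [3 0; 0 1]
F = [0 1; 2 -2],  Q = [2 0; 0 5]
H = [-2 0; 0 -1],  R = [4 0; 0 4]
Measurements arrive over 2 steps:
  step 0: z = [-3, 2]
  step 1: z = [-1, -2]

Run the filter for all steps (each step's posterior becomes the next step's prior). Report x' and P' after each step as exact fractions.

step 0: x̄ = F·x = [3, -10]
step 0: P̄ = F·P·Fᵀ + Q = [3 -2; -2 21]
step 0: y = z − H·x̄ = [3, -8]
step 0: S = H·P̄·Hᵀ + R = [16 -4; -4 25]
step 0: K = P̄·Hᵀ·S⁻¹ = [-71/192 1/48; 1/24 -5/6]
step 0: x' = x̄ + K·y = [331/192, -77/24]
step 0: P' = (I − K·H)·P̄ = [71/96 -1/12; -1/12 10/3]
step 1: x̄ = F·x = [-77/24, 947/96]
step 1: P̄ = F·P·Fᵀ + Q = [16/3 -41/6; -41/6 527/24]
step 1: y = z − H·x̄ = [-89/12, 755/96]
step 1: S = H·P̄·Hᵀ + R = [76/3 -41/3; -41/3 623/24]
step 1: K = P̄·Hᵀ·S⁻¹ = [-1101/2825 164/2825; 328/2825 -2217/2825]
step 1: x' = x̄ + K·y = [392/2825, 7999/2825]
step 1: P' = (I − K·H)·P̄ = [2202/2825 -656/2825; -656/2825 8868/2825]

step 0: x' = [331/192, -77/24], P' = [71/96 -1/12; -1/12 10/3]
step 1: x' = [392/2825, 7999/2825], P' = [2202/2825 -656/2825; -656/2825 8868/2825]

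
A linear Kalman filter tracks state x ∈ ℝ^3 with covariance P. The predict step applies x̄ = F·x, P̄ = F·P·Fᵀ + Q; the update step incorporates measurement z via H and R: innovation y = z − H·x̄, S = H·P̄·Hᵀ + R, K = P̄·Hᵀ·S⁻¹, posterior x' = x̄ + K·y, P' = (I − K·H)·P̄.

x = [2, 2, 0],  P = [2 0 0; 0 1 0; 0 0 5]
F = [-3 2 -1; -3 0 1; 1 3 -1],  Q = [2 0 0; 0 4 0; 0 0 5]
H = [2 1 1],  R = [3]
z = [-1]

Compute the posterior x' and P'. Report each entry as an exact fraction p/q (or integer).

x' = [-358/217, -180/31, 1756/217]
P' = [517/217 -53/31 -435/217; -53/31 585/31 -461/31; -435/217 -461/31 4157/217]

x̄ = F·x = [-2, -6, 8]
P̄ = F·P·Fᵀ + Q = [29 13 5; 13 27 -11; 5 -11 21]
y = z − H·x̄ = [1]
S = H·P̄·Hᵀ + R = [217]
K = P̄·Hᵀ·S⁻¹ = [76/217; 6/31; 20/217]
x' = x̄ + K·y = [-358/217, -180/31, 1756/217]
P' = (I − K·H)·P̄ = [517/217 -53/31 -435/217; -53/31 585/31 -461/31; -435/217 -461/31 4157/217]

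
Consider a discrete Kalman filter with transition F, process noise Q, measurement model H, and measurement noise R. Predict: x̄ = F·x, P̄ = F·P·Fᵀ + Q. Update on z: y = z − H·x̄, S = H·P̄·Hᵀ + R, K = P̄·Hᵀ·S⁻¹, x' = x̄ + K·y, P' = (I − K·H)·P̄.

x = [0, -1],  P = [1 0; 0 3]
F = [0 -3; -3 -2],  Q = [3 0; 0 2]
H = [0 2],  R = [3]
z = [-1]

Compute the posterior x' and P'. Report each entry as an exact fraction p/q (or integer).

x' = [21/19, -8/19]
P' = [1554/95 54/95; 54/95 69/95]

x̄ = F·x = [3, 2]
P̄ = F·P·Fᵀ + Q = [30 18; 18 23]
y = z − H·x̄ = [-5]
S = H·P̄·Hᵀ + R = [95]
K = P̄·Hᵀ·S⁻¹ = [36/95; 46/95]
x' = x̄ + K·y = [21/19, -8/19]
P' = (I − K·H)·P̄ = [1554/95 54/95; 54/95 69/95]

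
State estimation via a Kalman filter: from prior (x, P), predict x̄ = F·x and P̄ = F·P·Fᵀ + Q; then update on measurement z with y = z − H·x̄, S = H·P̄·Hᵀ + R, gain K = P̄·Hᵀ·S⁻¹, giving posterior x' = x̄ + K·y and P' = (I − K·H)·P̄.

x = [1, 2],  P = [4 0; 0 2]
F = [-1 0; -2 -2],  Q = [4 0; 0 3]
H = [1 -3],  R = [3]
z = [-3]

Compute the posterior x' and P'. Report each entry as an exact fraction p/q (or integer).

x' = [57/103, 112/103]
P' = [696/103 240/103; 240/103 233/206]

x̄ = F·x = [-1, -6]
P̄ = F·P·Fᵀ + Q = [8 8; 8 27]
y = z − H·x̄ = [-20]
S = H·P̄·Hᵀ + R = [206]
K = P̄·Hᵀ·S⁻¹ = [-8/103; -73/206]
x' = x̄ + K·y = [57/103, 112/103]
P' = (I − K·H)·P̄ = [696/103 240/103; 240/103 233/206]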